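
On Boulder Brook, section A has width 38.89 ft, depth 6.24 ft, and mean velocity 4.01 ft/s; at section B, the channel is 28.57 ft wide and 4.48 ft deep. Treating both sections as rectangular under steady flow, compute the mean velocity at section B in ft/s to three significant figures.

7.60 ft/s

Q = A₁V₁ = (38.89×6.24) × 4.01 = 973.1 ft³/s
A₂ = 28.57 × 4.48 = 128.0 ft²
V₂ = Q/A₂ = 973.1/128.0 = 7.603 ft/s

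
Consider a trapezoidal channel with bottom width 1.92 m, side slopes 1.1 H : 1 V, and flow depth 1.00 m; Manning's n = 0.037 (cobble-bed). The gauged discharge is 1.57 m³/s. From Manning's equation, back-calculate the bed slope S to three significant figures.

0.000704

A = (b + z·y)·y = (1.92 + 1.1×1.00)×1.00 = 3.020 m²
P = b + 2y√(1+z²) = 1.92 + 2×1.00×√(1+1.1²) = 4.893 m
R = A/P = 3.020/4.893 = 0.6172 m
S = (Q·n / (1·A·R^(2/3)))² = (1.57×0.037 / (1×3.020×0.7249))² = 0.0007041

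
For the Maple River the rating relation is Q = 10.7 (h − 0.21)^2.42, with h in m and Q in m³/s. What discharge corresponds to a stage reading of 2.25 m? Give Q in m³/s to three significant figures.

Q = 10.7 × (2.25 − 0.21)^2.42 = 10.7 × 2.04^2.42 = 60.07 m³/s

60.1 m³/s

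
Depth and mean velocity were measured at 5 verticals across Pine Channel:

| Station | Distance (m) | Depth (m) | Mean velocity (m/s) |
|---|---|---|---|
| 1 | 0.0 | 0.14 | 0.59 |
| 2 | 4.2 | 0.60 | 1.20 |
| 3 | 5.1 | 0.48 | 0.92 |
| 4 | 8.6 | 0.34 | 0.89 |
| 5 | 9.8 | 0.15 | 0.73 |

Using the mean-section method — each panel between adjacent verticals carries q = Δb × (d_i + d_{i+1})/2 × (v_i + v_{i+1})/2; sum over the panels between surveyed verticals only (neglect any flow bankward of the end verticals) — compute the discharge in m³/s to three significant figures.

Panel 1-2: Δb = 4.2 m, d̄ = (0.14+0.60)/2 = 0.37, v̄ = (0.59+1.20)/2 = 0.895 → q = 4.2×0.37×0.895 = 1.391 m³/s
Panel 2-3: Δb = 0.9 m, d̄ = (0.60+0.48)/2 = 0.54, v̄ = (1.20+0.92)/2 = 1.06 → q = 0.9×0.54×1.06 = 0.5152 m³/s
Panel 3-4: Δb = 3.5 m, d̄ = (0.48+0.34)/2 = 0.41, v̄ = (0.92+0.89)/2 = 0.905 → q = 3.5×0.41×0.905 = 1.299 m³/s
Panel 4-5: Δb = 1.2 m, d̄ = (0.34+0.15)/2 = 0.245, v̄ = (0.89+0.73)/2 = 0.81 → q = 1.2×0.245×0.81 = 0.2381 m³/s
Q = Σ q = 3.443 m³/s

3.44 m³/s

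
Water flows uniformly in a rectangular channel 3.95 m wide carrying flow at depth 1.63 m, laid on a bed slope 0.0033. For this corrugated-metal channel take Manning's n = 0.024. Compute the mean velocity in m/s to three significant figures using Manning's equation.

A = b·y = 3.95 × 1.63 = 6.439 m²
P = b + 2y = 3.95 + 2×1.63 = 7.210 m
R = A/P = 6.439/7.210 = 0.8930 m
Q = (1/n)·A·R^(2/3)·S^(1/2) = (1/0.024) × 6.439 × 0.8930^(2/3) × 0.0033^(1/2) = 14.29 m³/s
V = Q/A = 14.29/6.439 = 2.220 m/s

2.22 m/s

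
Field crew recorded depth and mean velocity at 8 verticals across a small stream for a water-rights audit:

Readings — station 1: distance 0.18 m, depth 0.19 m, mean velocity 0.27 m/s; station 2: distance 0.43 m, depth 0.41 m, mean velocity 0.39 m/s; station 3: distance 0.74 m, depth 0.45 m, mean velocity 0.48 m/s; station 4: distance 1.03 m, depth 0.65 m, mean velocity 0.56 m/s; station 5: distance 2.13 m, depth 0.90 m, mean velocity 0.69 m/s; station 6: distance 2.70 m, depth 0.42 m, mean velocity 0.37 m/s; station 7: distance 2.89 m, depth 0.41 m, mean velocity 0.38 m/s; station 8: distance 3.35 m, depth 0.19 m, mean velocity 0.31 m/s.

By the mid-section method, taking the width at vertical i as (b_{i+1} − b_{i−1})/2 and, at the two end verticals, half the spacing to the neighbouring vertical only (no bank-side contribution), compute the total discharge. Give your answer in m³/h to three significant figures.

w_1 = (0.43 − 0.18)/2 = 0.125 m; q_1 = 0.27 × 0.19 × 0.125 = 0.006413 m³/s
w_2 = (0.74 − 0.18)/2 = 0.28 m; q_2 = 0.39 × 0.41 × 0.28 = 0.04477 m³/s
w_3 = (1.03 − 0.43)/2 = 0.3 m; q_3 = 0.48 × 0.45 × 0.3 = 0.06480 m³/s
w_4 = (2.13 − 0.74)/2 = 0.695 m; q_4 = 0.56 × 0.65 × 0.695 = 0.2530 m³/s
w_5 = (2.70 − 1.03)/2 = 0.835 m; q_5 = 0.69 × 0.90 × 0.835 = 0.5185 m³/s
w_6 = (2.89 − 2.13)/2 = 0.38 m; q_6 = 0.37 × 0.42 × 0.38 = 0.05905 m³/s
w_7 = (3.35 − 2.70)/2 = 0.325 m; q_7 = 0.38 × 0.41 × 0.325 = 0.05064 m³/s
w_8 = (3.35 − 2.89)/2 = 0.23 m; q_8 = 0.31 × 0.19 × 0.23 = 0.01355 m³/s
Q = Σ qᵢ = 1.011 m³/s
= 1.011 × 3600 = 3639 m³/h

3640 m³/h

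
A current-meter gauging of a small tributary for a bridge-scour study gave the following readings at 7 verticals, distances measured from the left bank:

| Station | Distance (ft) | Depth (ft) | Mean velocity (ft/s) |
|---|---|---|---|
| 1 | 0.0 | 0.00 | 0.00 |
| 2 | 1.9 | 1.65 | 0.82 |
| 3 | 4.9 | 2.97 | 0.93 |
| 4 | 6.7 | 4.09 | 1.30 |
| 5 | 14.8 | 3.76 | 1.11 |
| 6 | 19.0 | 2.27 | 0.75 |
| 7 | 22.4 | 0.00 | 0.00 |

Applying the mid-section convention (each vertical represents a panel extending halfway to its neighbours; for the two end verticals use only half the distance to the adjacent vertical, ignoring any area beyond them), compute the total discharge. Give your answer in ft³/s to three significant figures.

68.4 ft³/s

w_2 = (4.9 − 0.0)/2 = 2.45 ft; q_2 = 0.82 × 1.65 × 2.45 = 3.315 ft³/s
w_3 = (6.7 − 1.9)/2 = 2.4 ft; q_3 = 0.93 × 2.97 × 2.4 = 6.629 ft³/s
w_4 = (14.8 − 4.9)/2 = 4.95 ft; q_4 = 1.30 × 4.09 × 4.95 = 26.32 ft³/s
w_5 = (19.0 − 6.7)/2 = 6.15 ft; q_5 = 1.11 × 3.76 × 6.15 = 25.67 ft³/s
w_6 = (22.4 − 14.8)/2 = 3.8 ft; q_6 = 0.75 × 2.27 × 3.8 = 6.470 ft³/s
Stations 1, 7 contribute zero (depth or velocity is 0).
Q = Σ qᵢ = 68.40 ft³/s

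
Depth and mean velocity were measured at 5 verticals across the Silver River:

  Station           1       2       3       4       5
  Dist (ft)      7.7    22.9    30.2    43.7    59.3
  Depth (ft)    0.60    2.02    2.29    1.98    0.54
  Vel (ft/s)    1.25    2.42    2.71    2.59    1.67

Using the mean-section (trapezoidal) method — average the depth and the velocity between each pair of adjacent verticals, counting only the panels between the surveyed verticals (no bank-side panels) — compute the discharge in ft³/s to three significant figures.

195 ft³/s

Panel 1-2: Δb = 15.2 ft, d̄ = (0.60+2.02)/2 = 1.31, v̄ = (1.25+2.42)/2 = 1.835 → q = 15.2×1.31×1.835 = 36.54 ft³/s
Panel 2-3: Δb = 7.3 ft, d̄ = (2.02+2.29)/2 = 2.155, v̄ = (2.42+2.71)/2 = 2.565 → q = 7.3×2.155×2.565 = 40.35 ft³/s
Panel 3-4: Δb = 13.5 ft, d̄ = (2.29+1.98)/2 = 2.135, v̄ = (2.71+2.59)/2 = 2.65 → q = 13.5×2.135×2.65 = 76.38 ft³/s
Panel 4-5: Δb = 15.6 ft, d̄ = (1.98+0.54)/2 = 1.26, v̄ = (2.59+1.67)/2 = 2.13 → q = 15.6×1.26×2.13 = 41.87 ft³/s
Q = Σ q = 195.1 ft³/s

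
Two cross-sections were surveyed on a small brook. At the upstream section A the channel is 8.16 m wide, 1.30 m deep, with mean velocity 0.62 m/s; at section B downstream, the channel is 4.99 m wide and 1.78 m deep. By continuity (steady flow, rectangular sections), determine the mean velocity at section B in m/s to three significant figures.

Q = A₁V₁ = (8.16×1.30) × 0.62 = 6.577 m³/s
A₂ = 4.99 × 1.78 = 8.882 m²
V₂ = Q/A₂ = 6.577/8.882 = 0.7405 m/s

0.740 m/s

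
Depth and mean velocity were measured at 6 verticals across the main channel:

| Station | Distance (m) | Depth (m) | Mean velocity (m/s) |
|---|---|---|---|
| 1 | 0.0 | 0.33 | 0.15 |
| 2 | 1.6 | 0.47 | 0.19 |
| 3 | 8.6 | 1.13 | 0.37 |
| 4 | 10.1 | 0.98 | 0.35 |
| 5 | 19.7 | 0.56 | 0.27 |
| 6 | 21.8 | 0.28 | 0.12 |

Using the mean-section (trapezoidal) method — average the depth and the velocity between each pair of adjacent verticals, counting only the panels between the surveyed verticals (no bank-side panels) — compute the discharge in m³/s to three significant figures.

Panel 1-2: Δb = 1.6 m, d̄ = (0.33+0.47)/2 = 0.4, v̄ = (0.15+0.19)/2 = 0.17 → q = 1.6×0.4×0.17 = 0.1088 m³/s
Panel 2-3: Δb = 7 m, d̄ = (0.47+1.13)/2 = 0.8, v̄ = (0.19+0.37)/2 = 0.28 → q = 7×0.8×0.28 = 1.568 m³/s
Panel 3-4: Δb = 1.5 m, d̄ = (1.13+0.98)/2 = 1.055, v̄ = (0.37+0.35)/2 = 0.36 → q = 1.5×1.055×0.36 = 0.5697 m³/s
Panel 4-5: Δb = 9.6 m, d̄ = (0.98+0.56)/2 = 0.77, v̄ = (0.35+0.27)/2 = 0.31 → q = 9.6×0.77×0.31 = 2.292 m³/s
Panel 5-6: Δb = 2.1 m, d̄ = (0.56+0.28)/2 = 0.42, v̄ = (0.27+0.12)/2 = 0.195 → q = 2.1×0.42×0.195 = 0.1720 m³/s
Q = Σ q = 4.710 m³/s

4.71 m³/s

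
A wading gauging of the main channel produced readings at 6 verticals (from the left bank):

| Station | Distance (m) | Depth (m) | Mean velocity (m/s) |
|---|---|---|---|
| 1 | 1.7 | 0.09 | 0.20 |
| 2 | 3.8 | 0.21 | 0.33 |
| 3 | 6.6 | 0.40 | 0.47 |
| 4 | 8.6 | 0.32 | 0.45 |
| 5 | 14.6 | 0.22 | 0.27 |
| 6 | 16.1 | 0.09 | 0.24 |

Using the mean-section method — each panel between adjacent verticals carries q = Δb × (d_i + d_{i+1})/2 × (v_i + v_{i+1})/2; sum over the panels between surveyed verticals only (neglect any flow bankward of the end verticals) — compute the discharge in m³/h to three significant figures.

Panel 1-2: Δb = 2.1 m, d̄ = (0.09+0.21)/2 = 0.15, v̄ = (0.20+0.33)/2 = 0.265 → q = 2.1×0.15×0.265 = 0.08348 m³/s
Panel 2-3: Δb = 2.8 m, d̄ = (0.21+0.40)/2 = 0.305, v̄ = (0.33+0.47)/2 = 0.4 → q = 2.8×0.305×0.4 = 0.3416 m³/s
Panel 3-4: Δb = 2 m, d̄ = (0.40+0.32)/2 = 0.36, v̄ = (0.47+0.45)/2 = 0.46 → q = 2×0.36×0.46 = 0.3312 m³/s
Panel 4-5: Δb = 6 m, d̄ = (0.32+0.22)/2 = 0.27, v̄ = (0.45+0.27)/2 = 0.36 → q = 6×0.27×0.36 = 0.5832 m³/s
Panel 5-6: Δb = 1.5 m, d̄ = (0.22+0.09)/2 = 0.155, v̄ = (0.27+0.24)/2 = 0.255 → q = 1.5×0.155×0.255 = 0.05929 m³/s
Q = Σ q = 1.399 m³/s
= 1.399 × 3600 = 5036 m³/h

5040 m³/h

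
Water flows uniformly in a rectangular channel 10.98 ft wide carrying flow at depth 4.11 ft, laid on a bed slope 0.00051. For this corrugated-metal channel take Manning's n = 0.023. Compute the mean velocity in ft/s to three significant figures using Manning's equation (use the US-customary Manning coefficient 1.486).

A = b·y = 10.98 × 4.11 = 45.13 ft²
P = b + 2y = 10.98 + 2×4.11 = 19.20 ft
R = A/P = 45.13/19.20 = 2.350 ft
Q = (1.486/n)·A·R^(2/3)·S^(1/2) = (1.486/0.023) × 45.13 × 2.350^(2/3) × 0.00051^(1/2) = 116.4 ft³/s
V = Q/A = 116.4/45.13 = 2.579 ft/s

2.58 ft/s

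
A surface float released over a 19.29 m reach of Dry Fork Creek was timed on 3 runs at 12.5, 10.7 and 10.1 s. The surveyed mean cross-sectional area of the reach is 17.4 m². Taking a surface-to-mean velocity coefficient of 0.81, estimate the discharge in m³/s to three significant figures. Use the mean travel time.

t̄ = (12.5 + 10.7 + 10.1) / 3 = 11.1 s
v_surface = L / t̄ = 19.29 / 11.1 = 1.738 m/s
v_mean = 0.81 × 1.738 = 1.408 m/s
Q = A × v_mean = 17.4 × 1.408 = 24.49 m³/s

24.5 m³/s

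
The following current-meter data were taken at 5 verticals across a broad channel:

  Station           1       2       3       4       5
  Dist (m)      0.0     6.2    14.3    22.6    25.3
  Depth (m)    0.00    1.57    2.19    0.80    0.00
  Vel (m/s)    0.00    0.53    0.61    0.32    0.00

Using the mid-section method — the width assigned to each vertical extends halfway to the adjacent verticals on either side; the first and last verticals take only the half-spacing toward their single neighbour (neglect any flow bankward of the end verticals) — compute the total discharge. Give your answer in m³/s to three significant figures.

18.3 m³/s

w_2 = (14.3 − 0.0)/2 = 7.15 m; q_2 = 0.53 × 1.57 × 7.15 = 5.950 m³/s
w_3 = (22.6 − 6.2)/2 = 8.2 m; q_3 = 0.61 × 2.19 × 8.2 = 10.95 m³/s
w_4 = (25.3 − 14.3)/2 = 5.5 m; q_4 = 0.32 × 0.80 × 5.5 = 1.408 m³/s
Stations 1, 5 contribute zero (depth or velocity is 0).
Q = Σ qᵢ = 18.31 m³/s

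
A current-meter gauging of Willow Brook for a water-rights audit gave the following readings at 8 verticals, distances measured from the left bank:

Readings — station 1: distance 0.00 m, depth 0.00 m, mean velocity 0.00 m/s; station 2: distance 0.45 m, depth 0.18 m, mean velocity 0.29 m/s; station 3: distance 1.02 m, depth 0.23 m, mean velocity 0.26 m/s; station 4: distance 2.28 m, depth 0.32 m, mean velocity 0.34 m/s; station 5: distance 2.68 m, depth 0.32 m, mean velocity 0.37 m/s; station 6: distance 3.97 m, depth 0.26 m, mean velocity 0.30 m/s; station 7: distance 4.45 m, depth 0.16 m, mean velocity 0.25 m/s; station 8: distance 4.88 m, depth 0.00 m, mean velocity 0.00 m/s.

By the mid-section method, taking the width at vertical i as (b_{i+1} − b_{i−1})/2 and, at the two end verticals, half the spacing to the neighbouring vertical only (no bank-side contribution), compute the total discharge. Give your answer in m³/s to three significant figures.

0.359 m³/s

w_2 = (1.02 − 0.00)/2 = 0.51 m; q_2 = 0.29 × 0.18 × 0.51 = 0.02662 m³/s
w_3 = (2.28 − 0.45)/2 = 0.915 m; q_3 = 0.26 × 0.23 × 0.915 = 0.05472 m³/s
w_4 = (2.68 − 1.02)/2 = 0.83 m; q_4 = 0.34 × 0.32 × 0.83 = 0.09030 m³/s
w_5 = (3.97 − 2.28)/2 = 0.845 m; q_5 = 0.37 × 0.32 × 0.845 = 0.1000 m³/s
w_6 = (4.45 − 2.68)/2 = 0.885 m; q_6 = 0.30 × 0.26 × 0.885 = 0.06903 m³/s
w_7 = (4.88 − 3.97)/2 = 0.455 m; q_7 = 0.25 × 0.16 × 0.455 = 0.01820 m³/s
Stations 1, 8 contribute zero (depth or velocity is 0).
Q = Σ qᵢ = 0.3589 m³/s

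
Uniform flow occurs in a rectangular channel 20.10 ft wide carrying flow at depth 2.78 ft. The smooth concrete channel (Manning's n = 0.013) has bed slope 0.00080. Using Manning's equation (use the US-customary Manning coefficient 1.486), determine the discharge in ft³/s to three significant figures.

304 ft³/s

A = b·y = 20.10 × 2.78 = 55.88 ft²
P = b + 2y = 20.10 + 2×2.78 = 25.66 ft
R = A/P = 55.88/25.66 = 2.178 ft
Q = (1.486/n)·A·R^(2/3)·S^(1/2) = (1.486/0.013) × 55.88 × 2.178^(2/3) × 0.00080^(1/2) = 303.5 ft³/s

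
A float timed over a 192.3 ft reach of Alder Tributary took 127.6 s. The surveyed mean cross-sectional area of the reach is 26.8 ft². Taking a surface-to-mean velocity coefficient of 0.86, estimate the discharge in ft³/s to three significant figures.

v_surface = L / t̄ = 192.3 / 127.6 = 1.507 ft/s
v_mean = 0.86 × 1.507 = 1.296 ft/s
Q = A × v_mean = 26.8 × 1.296 = 34.73 ft³/s

34.7 ft³/s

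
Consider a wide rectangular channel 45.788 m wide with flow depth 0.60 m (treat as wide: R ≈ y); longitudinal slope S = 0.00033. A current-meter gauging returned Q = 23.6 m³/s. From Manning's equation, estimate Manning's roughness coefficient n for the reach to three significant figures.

A = b·y = 45.788 × 0.60 = 27.47 m²
Wide channel: R ≈ y = 0.60 m
n = (1/Q)·A·R^(2/3)·S^(1/2) = (1/23.6) × 27.47 × 0.7114 × 0.01817 = 0.01504

0.0150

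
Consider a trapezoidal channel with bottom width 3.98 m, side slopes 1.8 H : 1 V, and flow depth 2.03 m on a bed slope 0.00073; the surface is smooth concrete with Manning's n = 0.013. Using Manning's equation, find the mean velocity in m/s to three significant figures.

2.42 m/s

A = (b + z·y)·y = (3.98 + 1.8×2.03)×2.03 = 15.50 m²
P = b + 2y√(1+z²) = 3.98 + 2×2.03×√(1+1.8²) = 12.34 m
R = A/P = 15.50/12.34 = 1.256 m
Q = (1/n)·A·R^(2/3)·S^(1/2) = (1/0.013) × 15.50 × 1.256^(2/3) × 0.00073^(1/2) = 37.49 m³/s
V = Q/A = 37.49/15.50 = 2.419 m/s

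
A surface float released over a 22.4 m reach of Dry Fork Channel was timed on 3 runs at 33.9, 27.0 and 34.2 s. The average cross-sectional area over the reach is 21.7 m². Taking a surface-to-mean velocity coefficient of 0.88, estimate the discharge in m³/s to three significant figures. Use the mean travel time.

13.5 m³/s

t̄ = (33.9 + 27.0 + 34.2) / 3 = 31.7 s
v_surface = L / t̄ = 22.4 / 31.7 = 0.7066 m/s
v_mean = 0.88 × 0.7066 = 0.6218 m/s
Q = A × v_mean = 21.7 × 0.6218 = 13.49 m³/s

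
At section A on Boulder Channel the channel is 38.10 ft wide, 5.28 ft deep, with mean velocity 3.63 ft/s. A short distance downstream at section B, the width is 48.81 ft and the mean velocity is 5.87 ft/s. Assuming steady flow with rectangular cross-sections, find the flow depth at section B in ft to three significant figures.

Q = A₁V₁ = (38.10×5.28) × 3.63 = 730.2 ft³/s
d₂ = Q/(b₂ V₂) = 730.2/(48.81×5.87) = 2.549 ft

2.55 ft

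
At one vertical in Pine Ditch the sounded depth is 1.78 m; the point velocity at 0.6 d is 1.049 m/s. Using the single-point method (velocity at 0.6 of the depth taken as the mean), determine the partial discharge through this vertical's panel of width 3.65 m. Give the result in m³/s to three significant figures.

6.82 m³/s

v̄ = v₀.₆ = 1.049 m/s
q = v̄ × d × w = 1.049 × 1.78 × 3.65 = 6.815 m³/s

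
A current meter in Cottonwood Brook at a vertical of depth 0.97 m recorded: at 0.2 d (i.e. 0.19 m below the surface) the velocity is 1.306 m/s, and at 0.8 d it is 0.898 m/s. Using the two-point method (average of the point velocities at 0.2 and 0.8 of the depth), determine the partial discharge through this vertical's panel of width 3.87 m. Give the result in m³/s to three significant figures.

4.14 m³/s

v̄ = (1.306 + 0.898) / 2 = 1.102 m/s
q = v̄ × d × w = 1.102 × 0.97 × 3.87 = 4.137 m³/s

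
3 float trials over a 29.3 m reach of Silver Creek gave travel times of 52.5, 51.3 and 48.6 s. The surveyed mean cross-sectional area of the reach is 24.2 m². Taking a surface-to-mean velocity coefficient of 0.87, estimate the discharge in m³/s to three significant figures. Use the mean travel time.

t̄ = (52.5 + 51.3 + 48.6) / 3 = 50.8 s
v_surface = L / t̄ = 29.3 / 50.8 = 0.5768 m/s
v_mean = 0.87 × 0.5768 = 0.5018 m/s
Q = A × v_mean = 24.2 × 0.5018 = 12.14 m³/s

12.1 m³/s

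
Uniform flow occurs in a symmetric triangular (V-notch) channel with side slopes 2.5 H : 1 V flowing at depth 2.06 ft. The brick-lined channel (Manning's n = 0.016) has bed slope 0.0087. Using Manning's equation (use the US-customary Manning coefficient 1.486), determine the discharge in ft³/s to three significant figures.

A = z·y² = 2.5×2.06² = 10.61 ft²
P = 2y√(1+z²) = 2×2.06×√(1+2.5²) = 11.09 ft
R = A/P = 10.61/11.09 = 0.9563 ft
Q = (1.486/n)·A·R^(2/3)·S^(1/2) = (1.486/0.016) × 10.61 × 0.9563^(2/3) × 0.0087^(1/2) = 89.21 ft³/s

89.2 ft³/s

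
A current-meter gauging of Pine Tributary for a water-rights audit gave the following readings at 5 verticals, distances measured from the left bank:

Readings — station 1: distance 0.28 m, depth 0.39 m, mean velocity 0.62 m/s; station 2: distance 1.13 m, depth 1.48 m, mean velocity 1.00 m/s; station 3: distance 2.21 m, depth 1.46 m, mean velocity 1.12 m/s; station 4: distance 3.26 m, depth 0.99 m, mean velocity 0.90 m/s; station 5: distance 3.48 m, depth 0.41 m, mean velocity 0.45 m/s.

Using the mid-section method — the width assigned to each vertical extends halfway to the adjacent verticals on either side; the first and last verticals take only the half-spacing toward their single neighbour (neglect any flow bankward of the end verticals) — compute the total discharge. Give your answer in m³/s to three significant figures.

3.86 m³/s

w_1 = (1.13 − 0.28)/2 = 0.425 m; q_1 = 0.62 × 0.39 × 0.425 = 0.1028 m³/s
w_2 = (2.21 − 0.28)/2 = 0.965 m; q_2 = 1.00 × 1.48 × 0.965 = 1.428 m³/s
w_3 = (3.26 − 1.13)/2 = 1.065 m; q_3 = 1.12 × 1.46 × 1.065 = 1.741 m³/s
w_4 = (3.48 − 2.21)/2 = 0.635 m; q_4 = 0.90 × 0.99 × 0.635 = 0.5658 m³/s
w_5 = (3.48 − 3.26)/2 = 0.11 m; q_5 = 0.45 × 0.41 × 0.11 = 0.02030 m³/s
Q = Σ qᵢ = 3.859 m³/s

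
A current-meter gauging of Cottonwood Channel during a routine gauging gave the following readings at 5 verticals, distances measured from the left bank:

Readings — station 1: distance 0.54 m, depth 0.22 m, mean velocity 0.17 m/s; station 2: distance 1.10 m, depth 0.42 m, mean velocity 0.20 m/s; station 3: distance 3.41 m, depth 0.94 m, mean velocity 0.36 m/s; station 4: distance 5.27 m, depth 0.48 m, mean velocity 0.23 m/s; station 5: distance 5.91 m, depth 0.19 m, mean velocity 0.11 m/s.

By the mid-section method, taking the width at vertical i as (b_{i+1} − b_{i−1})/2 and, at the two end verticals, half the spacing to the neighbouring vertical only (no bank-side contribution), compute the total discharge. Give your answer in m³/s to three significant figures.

0.981 m³/s

w_1 = (1.10 − 0.54)/2 = 0.28 m; q_1 = 0.17 × 0.22 × 0.28 = 0.01047 m³/s
w_2 = (3.41 − 0.54)/2 = 1.435 m; q_2 = 0.20 × 0.42 × 1.435 = 0.1205 m³/s
w_3 = (5.27 − 1.10)/2 = 2.085 m; q_3 = 0.36 × 0.94 × 2.085 = 0.7056 m³/s
w_4 = (5.91 − 3.41)/2 = 1.25 m; q_4 = 0.23 × 0.48 × 1.25 = 0.1380 m³/s
w_5 = (5.91 − 5.27)/2 = 0.32 m; q_5 = 0.11 × 0.19 × 0.32 = 0.006688 m³/s
Q = Σ qᵢ = 0.9813 m³/s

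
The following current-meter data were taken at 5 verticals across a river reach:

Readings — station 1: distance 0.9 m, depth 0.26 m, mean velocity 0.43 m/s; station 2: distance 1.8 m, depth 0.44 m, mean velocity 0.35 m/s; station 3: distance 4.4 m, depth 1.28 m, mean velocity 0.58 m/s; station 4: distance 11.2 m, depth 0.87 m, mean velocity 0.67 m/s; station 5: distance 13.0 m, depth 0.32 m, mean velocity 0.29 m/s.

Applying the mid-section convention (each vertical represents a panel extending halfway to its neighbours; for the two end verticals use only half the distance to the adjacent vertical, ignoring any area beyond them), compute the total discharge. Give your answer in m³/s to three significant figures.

w_1 = (1.8 − 0.9)/2 = 0.45 m; q_1 = 0.43 × 0.26 × 0.45 = 0.05031 m³/s
w_2 = (4.4 − 0.9)/2 = 1.75 m; q_2 = 0.35 × 0.44 × 1.75 = 0.2695 m³/s
w_3 = (11.2 − 1.8)/2 = 4.7 m; q_3 = 0.58 × 1.28 × 4.7 = 3.489 m³/s
w_4 = (13.0 − 4.4)/2 = 4.3 m; q_4 = 0.67 × 0.87 × 4.3 = 2.506 m³/s
w_5 = (13.0 − 11.2)/2 = 0.9 m; q_5 = 0.29 × 0.32 × 0.9 = 0.08352 m³/s
Q = Σ qᵢ = 6.399 m³/s

6.40 m³/s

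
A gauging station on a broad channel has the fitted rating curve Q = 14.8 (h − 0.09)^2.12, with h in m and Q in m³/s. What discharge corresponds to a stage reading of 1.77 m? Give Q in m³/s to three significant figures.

Q = 14.8 × (1.77 − 0.09)^2.12 = 14.8 × 1.68^2.12 = 44.45 m³/s

44.5 m³/s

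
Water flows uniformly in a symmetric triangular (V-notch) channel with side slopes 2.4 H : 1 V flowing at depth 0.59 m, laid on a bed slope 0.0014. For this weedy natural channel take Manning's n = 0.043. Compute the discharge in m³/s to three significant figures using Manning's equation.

0.305 m³/s

A = z·y² = 2.4×0.59² = 0.8354 m²
P = 2y√(1+z²) = 2×0.59×√(1+2.4²) = 3.068 m
R = A/P = 0.8354/3.068 = 0.2723 m
Q = (1/n)·A·R^(2/3)·S^(1/2) = (1/0.043) × 0.8354 × 0.2723^(2/3) × 0.0014^(1/2) = 0.3054 m³/s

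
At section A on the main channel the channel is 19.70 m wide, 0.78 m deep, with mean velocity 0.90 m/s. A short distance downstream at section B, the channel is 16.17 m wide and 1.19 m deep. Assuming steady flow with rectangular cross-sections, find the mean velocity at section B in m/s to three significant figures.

Q = A₁V₁ = (19.70×0.78) × 0.90 = 13.83 m³/s
A₂ = 16.17 × 1.19 = 19.24 m²
V₂ = Q/A₂ = 13.83/19.24 = 0.7187 m/s

0.719 m/s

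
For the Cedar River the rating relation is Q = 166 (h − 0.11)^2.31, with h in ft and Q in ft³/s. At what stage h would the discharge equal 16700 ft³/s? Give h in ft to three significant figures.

h − h₀ = (Q/C)^(1/b) = (16700/166)^(1/2.31) = 7.361 ft
h = 0.11 + 7.361 = 7.471 ft

7.47 ft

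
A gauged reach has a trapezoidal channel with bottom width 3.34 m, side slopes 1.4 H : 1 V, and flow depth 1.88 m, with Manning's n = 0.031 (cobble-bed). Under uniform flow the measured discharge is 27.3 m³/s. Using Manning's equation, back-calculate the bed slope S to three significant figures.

0.00475

A = (b + z·y)·y = (3.34 + 1.4×1.88)×1.88 = 11.23 m²
P = b + 2y√(1+z²) = 3.34 + 2×1.88×√(1+1.4²) = 9.809 m
R = A/P = 11.23/9.809 = 1.145 m
S = (Q·n / (1·A·R^(2/3)))² = (27.3×0.031 / (1×11.23×1.094))² = 0.004746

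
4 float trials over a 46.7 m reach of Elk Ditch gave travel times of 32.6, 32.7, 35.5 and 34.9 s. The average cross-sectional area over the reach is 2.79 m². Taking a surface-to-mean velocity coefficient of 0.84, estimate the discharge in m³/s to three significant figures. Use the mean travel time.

3.23 m³/s

t̄ = (32.6 + 32.7 + 35.5 + 34.9) / 4 = 33.925 s
v_surface = L / t̄ = 46.7 / 33.925 = 1.377 m/s
v_mean = 0.84 × 1.377 = 1.156 m/s
Q = A × v_mean = 2.79 × 1.156 = 3.226 m³/s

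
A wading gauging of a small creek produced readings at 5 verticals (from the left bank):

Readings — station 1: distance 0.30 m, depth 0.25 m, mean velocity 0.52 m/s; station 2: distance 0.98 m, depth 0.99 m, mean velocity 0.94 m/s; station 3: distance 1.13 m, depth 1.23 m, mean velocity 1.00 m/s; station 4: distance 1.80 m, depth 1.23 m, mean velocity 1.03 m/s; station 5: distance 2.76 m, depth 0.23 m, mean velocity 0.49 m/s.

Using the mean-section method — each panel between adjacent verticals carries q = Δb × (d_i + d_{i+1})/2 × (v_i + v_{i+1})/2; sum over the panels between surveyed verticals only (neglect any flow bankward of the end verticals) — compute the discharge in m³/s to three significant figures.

Panel 1-2: Δb = 0.68 m, d̄ = (0.25+0.99)/2 = 0.62, v̄ = (0.52+0.94)/2 = 0.73 → q = 0.68×0.62×0.73 = 0.3078 m³/s
Panel 2-3: Δb = 0.15 m, d̄ = (0.99+1.23)/2 = 1.11, v̄ = (0.94+1.00)/2 = 0.97 → q = 0.15×1.11×0.97 = 0.1615 m³/s
Panel 3-4: Δb = 0.67 m, d̄ = (1.23+1.23)/2 = 1.23, v̄ = (1.00+1.03)/2 = 1.015 → q = 0.67×1.23×1.015 = 0.8365 m³/s
Panel 4-5: Δb = 0.96 m, d̄ = (1.23+0.23)/2 = 0.73, v̄ = (1.03+0.49)/2 = 0.76 → q = 0.96×0.73×0.76 = 0.5326 m³/s
Q = Σ q = 1.838 m³/s

1.84 m³/s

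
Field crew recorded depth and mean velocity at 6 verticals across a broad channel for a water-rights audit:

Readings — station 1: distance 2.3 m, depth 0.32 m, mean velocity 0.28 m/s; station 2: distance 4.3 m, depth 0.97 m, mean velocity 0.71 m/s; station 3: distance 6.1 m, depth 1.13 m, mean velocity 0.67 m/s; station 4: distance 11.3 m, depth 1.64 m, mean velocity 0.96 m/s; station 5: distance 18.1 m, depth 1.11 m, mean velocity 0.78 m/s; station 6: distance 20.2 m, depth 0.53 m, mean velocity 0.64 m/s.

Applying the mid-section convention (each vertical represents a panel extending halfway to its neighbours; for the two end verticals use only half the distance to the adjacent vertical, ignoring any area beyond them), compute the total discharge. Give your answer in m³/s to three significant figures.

17.7 m³/s

w_1 = (4.3 − 2.3)/2 = 1 m; q_1 = 0.28 × 0.32 × 1 = 0.08960 m³/s
w_2 = (6.1 − 2.3)/2 = 1.9 m; q_2 = 0.71 × 0.97 × 1.9 = 1.309 m³/s
w_3 = (11.3 − 4.3)/2 = 3.5 m; q_3 = 0.67 × 1.13 × 3.5 = 2.650 m³/s
w_4 = (18.1 − 6.1)/2 = 6 m; q_4 = 0.96 × 1.64 × 6 = 9.446 m³/s
w_5 = (20.2 − 11.3)/2 = 4.45 m; q_5 = 0.78 × 1.11 × 4.45 = 3.853 m³/s
w_6 = (20.2 − 18.1)/2 = 1.05 m; q_6 = 0.64 × 0.53 × 1.05 = 0.3562 m³/s
Q = Σ qᵢ = 17.70 m³/s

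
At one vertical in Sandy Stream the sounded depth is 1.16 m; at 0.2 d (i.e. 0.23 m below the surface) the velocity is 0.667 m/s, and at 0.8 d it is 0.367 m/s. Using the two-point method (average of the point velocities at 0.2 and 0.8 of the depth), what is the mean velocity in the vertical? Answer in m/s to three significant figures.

v̄ = (0.667 + 0.367) / 2 = 0.5170 m/s

0.517 m/s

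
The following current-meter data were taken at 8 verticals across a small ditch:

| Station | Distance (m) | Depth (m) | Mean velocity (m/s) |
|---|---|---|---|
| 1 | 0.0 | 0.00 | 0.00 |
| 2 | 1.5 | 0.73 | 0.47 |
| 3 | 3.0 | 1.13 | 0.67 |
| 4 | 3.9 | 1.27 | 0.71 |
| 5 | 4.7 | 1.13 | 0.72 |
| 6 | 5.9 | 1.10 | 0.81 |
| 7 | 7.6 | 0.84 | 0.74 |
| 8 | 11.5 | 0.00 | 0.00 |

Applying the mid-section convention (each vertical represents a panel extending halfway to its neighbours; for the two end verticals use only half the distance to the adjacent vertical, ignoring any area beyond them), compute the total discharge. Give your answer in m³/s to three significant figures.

6.04 m³/s

w_2 = (3.0 − 0.0)/2 = 1.5 m; q_2 = 0.47 × 0.73 × 1.5 = 0.5147 m³/s
w_3 = (3.9 − 1.5)/2 = 1.2 m; q_3 = 0.67 × 1.13 × 1.2 = 0.9085 m³/s
w_4 = (4.7 − 3.0)/2 = 0.85 m; q_4 = 0.71 × 1.27 × 0.85 = 0.7664 m³/s
w_5 = (5.9 − 3.9)/2 = 1 m; q_5 = 0.72 × 1.13 × 1 = 0.8136 m³/s
w_6 = (7.6 − 4.7)/2 = 1.45 m; q_6 = 0.81 × 1.10 × 1.45 = 1.292 m³/s
w_7 = (11.5 − 5.9)/2 = 2.8 m; q_7 = 0.74 × 0.84 × 2.8 = 1.740 m³/s
Stations 1, 8 contribute zero (depth or velocity is 0).
Q = Σ qᵢ = 6.036 m³/s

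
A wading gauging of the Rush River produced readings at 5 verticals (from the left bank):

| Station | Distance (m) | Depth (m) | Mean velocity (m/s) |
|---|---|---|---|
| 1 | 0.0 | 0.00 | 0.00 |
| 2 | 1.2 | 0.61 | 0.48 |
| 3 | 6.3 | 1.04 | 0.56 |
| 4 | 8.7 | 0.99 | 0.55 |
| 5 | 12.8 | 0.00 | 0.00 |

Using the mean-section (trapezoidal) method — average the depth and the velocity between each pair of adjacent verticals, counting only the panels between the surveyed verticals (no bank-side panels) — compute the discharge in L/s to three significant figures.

4190 L/s

Panel 1-2: Δb = 1.2 m, d̄ = (0.00+0.61)/2 = 0.305, v̄ = (0.00+0.48)/2 = 0.24 → q = 1.2×0.305×0.24 = 0.08784 m³/s
Panel 2-3: Δb = 5.1 m, d̄ = (0.61+1.04)/2 = 0.825, v̄ = (0.48+0.56)/2 = 0.52 → q = 5.1×0.825×0.52 = 2.188 m³/s
Panel 3-4: Δb = 2.4 m, d̄ = (1.04+0.99)/2 = 1.015, v̄ = (0.56+0.55)/2 = 0.555 → q = 2.4×1.015×0.555 = 1.352 m³/s
Panel 4-5: Δb = 4.1 m, d̄ = (0.99+0.00)/2 = 0.495, v̄ = (0.55+0.00)/2 = 0.275 → q = 4.1×0.495×0.275 = 0.5581 m³/s
Q = Σ q = 4.186 m³/s
= 4.186 × 1000 = 4186 L/s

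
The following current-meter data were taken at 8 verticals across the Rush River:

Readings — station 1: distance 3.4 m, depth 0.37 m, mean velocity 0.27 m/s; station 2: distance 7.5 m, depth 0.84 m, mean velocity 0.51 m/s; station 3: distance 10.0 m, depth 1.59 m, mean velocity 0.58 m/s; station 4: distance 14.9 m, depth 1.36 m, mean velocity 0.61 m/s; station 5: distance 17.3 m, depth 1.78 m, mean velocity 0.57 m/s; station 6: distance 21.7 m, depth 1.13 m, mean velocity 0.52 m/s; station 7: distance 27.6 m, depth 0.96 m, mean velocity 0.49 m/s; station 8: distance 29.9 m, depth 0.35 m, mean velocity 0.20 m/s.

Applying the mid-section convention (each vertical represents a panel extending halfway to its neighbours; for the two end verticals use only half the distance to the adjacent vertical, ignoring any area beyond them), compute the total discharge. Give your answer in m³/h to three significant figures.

59600 m³/h

w_1 = (7.5 − 3.4)/2 = 2.05 m; q_1 = 0.27 × 0.37 × 2.05 = 0.2048 m³/s
w_2 = (10.0 − 3.4)/2 = 3.3 m; q_2 = 0.51 × 0.84 × 3.3 = 1.414 m³/s
w_3 = (14.9 − 7.5)/2 = 3.7 m; q_3 = 0.58 × 1.59 × 3.7 = 3.412 m³/s
w_4 = (17.3 − 10.0)/2 = 3.65 m; q_4 = 0.61 × 1.36 × 3.65 = 3.028 m³/s
w_5 = (21.7 − 14.9)/2 = 3.4 m; q_5 = 0.57 × 1.78 × 3.4 = 3.450 m³/s
w_6 = (27.6 − 17.3)/2 = 5.15 m; q_6 = 0.52 × 1.13 × 5.15 = 3.026 m³/s
w_7 = (29.9 − 21.7)/2 = 4.1 m; q_7 = 0.49 × 0.96 × 4.1 = 1.929 m³/s
w_8 = (29.9 − 27.6)/2 = 1.15 m; q_8 = 0.20 × 0.35 × 1.15 = 0.08050 m³/s
Q = Σ qᵢ = 16.54 m³/s
= 16.54 × 3600 = 59560 m³/h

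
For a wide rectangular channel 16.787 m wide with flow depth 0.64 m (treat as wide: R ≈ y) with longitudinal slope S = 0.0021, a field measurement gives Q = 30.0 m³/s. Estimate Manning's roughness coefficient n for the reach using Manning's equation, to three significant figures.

A = b·y = 16.787 × 0.64 = 10.74 m²
Wide channel: R ≈ y = 0.64 m
n = (1/Q)·A·R^(2/3)·S^(1/2) = (1/30.0) × 10.74 × 0.7427 × 0.04583 = 0.01219

0.0122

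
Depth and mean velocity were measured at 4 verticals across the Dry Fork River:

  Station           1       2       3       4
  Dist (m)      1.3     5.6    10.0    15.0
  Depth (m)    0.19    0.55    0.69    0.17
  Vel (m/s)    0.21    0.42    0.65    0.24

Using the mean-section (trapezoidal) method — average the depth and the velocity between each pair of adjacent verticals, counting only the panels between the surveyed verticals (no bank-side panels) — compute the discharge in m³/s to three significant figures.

Panel 1-2: Δb = 4.3 m, d̄ = (0.19+0.55)/2 = 0.37, v̄ = (0.21+0.42)/2 = 0.315 → q = 4.3×0.37×0.315 = 0.5012 m³/s
Panel 2-3: Δb = 4.4 m, d̄ = (0.55+0.69)/2 = 0.62, v̄ = (0.42+0.65)/2 = 0.535 → q = 4.4×0.62×0.535 = 1.459 m³/s
Panel 3-4: Δb = 5 m, d̄ = (0.69+0.17)/2 = 0.43, v̄ = (0.65+0.24)/2 = 0.445 → q = 5×0.43×0.445 = 0.9568 m³/s
Q = Σ q = 2.917 m³/s

2.92 m³/s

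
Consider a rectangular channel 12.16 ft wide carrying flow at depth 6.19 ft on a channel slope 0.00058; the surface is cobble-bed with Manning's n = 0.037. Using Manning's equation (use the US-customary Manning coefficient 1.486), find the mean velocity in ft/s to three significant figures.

A = b·y = 12.16 × 6.19 = 75.27 ft²
P = b + 2y = 12.16 + 2×6.19 = 24.54 ft
R = A/P = 75.27/24.54 = 3.067 ft
Q = (1.486/n)·A·R^(2/3)·S^(1/2) = (1.486/0.037) × 75.27 × 3.067^(2/3) × 0.00058^(1/2) = 153.7 ft³/s
V = Q/A = 153.7/75.27 = 2.042 ft/s

2.04 ft/s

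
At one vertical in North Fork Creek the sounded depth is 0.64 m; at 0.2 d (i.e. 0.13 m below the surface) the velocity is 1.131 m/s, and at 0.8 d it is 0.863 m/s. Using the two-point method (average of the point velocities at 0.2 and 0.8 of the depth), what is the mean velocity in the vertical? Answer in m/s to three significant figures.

0.997 m/s

v̄ = (1.131 + 0.863) / 2 = 0.9970 m/s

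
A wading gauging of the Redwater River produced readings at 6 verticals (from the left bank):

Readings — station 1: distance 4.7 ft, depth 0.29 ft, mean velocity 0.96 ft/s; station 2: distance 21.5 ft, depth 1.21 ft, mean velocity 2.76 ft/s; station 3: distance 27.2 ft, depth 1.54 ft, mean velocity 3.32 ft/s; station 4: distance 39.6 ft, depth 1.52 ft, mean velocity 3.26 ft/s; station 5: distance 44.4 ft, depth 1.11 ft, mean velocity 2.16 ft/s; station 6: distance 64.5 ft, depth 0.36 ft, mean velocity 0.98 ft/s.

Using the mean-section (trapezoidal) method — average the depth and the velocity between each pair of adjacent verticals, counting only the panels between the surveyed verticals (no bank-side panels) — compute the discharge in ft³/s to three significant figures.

Panel 1-2: Δb = 16.8 ft, d̄ = (0.29+1.21)/2 = 0.75, v̄ = (0.96+2.76)/2 = 1.86 → q = 16.8×0.75×1.86 = 23.44 ft³/s
Panel 2-3: Δb = 5.7 ft, d̄ = (1.21+1.54)/2 = 1.375, v̄ = (2.76+3.32)/2 = 3.04 → q = 5.7×1.375×3.04 = 23.83 ft³/s
Panel 3-4: Δb = 12.4 ft, d̄ = (1.54+1.52)/2 = 1.53, v̄ = (3.32+3.26)/2 = 3.29 → q = 12.4×1.53×3.29 = 62.42 ft³/s
Panel 4-5: Δb = 4.8 ft, d̄ = (1.52+1.11)/2 = 1.315, v̄ = (3.26+2.16)/2 = 2.71 → q = 4.8×1.315×2.71 = 17.11 ft³/s
Panel 5-6: Δb = 20.1 ft, d̄ = (1.11+0.36)/2 = 0.735, v̄ = (2.16+0.98)/2 = 1.57 → q = 20.1×0.735×1.57 = 23.19 ft³/s
Q = Σ q = 150.0 ft³/s

150 ft³/s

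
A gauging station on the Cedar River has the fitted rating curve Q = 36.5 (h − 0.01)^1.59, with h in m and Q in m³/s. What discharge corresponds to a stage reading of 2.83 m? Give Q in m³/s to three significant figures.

190 m³/s

Q = 36.5 × (2.83 − 0.01)^1.59 = 36.5 × 2.82^1.59 = 189.8 m³/s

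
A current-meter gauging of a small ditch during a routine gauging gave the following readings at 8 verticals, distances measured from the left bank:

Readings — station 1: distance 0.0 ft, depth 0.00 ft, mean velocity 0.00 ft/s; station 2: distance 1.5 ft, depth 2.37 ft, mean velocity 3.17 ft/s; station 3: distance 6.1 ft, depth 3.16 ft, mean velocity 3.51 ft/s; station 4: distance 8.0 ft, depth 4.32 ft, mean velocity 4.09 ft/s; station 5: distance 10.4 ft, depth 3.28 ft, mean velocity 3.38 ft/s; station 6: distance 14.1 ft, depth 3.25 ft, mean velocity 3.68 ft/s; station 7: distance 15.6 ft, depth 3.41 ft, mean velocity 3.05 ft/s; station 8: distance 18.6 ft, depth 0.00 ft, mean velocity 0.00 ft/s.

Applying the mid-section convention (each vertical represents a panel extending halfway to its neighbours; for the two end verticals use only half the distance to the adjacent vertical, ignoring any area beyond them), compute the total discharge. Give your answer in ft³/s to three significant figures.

185 ft³/s

w_2 = (6.1 − 0.0)/2 = 3.05 ft; q_2 = 3.17 × 2.37 × 3.05 = 22.91 ft³/s
w_3 = (8.0 − 1.5)/2 = 3.25 ft; q_3 = 3.51 × 3.16 × 3.25 = 36.05 ft³/s
w_4 = (10.4 − 6.1)/2 = 2.15 ft; q_4 = 4.09 × 4.32 × 2.15 = 37.99 ft³/s
w_5 = (14.1 − 8.0)/2 = 3.05 ft; q_5 = 3.38 × 3.28 × 3.05 = 33.81 ft³/s
w_6 = (15.6 − 10.4)/2 = 2.6 ft; q_6 = 3.68 × 3.25 × 2.6 = 31.10 ft³/s
w_7 = (18.6 − 14.1)/2 = 2.25 ft; q_7 = 3.05 × 3.41 × 2.25 = 23.40 ft³/s
Stations 1, 8 contribute zero (depth or velocity is 0).
Q = Σ qᵢ = 185.3 ft³/s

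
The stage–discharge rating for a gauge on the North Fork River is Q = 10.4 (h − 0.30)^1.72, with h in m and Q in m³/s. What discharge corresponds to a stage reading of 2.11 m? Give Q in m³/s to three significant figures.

Q = 10.4 × (2.11 − 0.30)^1.72 = 10.4 × 1.81^1.72 = 28.86 m³/s

28.9 m³/s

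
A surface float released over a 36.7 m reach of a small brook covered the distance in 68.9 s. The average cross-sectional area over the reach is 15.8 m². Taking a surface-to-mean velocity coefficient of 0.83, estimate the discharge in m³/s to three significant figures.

6.99 m³/s

v_surface = L / t̄ = 36.7 / 68.9 = 0.5327 m/s
v_mean = 0.83 × 0.5327 = 0.4421 m/s
Q = A × v_mean = 15.8 × 0.4421 = 6.985 m³/s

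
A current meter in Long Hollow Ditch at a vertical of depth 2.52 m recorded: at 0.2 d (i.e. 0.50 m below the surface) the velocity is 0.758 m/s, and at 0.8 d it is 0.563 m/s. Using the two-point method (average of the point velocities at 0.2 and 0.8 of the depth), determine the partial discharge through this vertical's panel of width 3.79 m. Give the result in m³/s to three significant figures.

v̄ = (0.758 + 0.563) / 2 = 0.6605 m/s
q = v̄ × d × w = 0.6605 × 2.52 × 3.79 = 6.308 m³/s

6.31 m³/s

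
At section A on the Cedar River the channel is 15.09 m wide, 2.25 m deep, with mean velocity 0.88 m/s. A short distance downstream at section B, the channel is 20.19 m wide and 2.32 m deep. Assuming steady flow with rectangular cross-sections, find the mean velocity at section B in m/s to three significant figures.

Q = A₁V₁ = (15.09×2.25) × 0.88 = 29.88 m³/s
A₂ = 20.19 × 2.32 = 46.84 m²
V₂ = Q/A₂ = 29.88/46.84 = 0.6379 m/s

0.638 m/s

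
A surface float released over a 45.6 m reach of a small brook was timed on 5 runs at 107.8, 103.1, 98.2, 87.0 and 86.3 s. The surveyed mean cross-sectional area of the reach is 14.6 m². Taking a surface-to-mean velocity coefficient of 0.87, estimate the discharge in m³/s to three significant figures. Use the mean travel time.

6.00 m³/s

t̄ = (107.8 + 103.1 + 98.2 + 87.0 + 86.3) / 5 = 96.48 s
v_surface = L / t̄ = 45.6 / 96.48 = 0.4726 m/s
v_mean = 0.87 × 0.4726 = 0.4112 m/s
Q = A × v_mean = 14.6 × 0.4112 = 6.003 m³/s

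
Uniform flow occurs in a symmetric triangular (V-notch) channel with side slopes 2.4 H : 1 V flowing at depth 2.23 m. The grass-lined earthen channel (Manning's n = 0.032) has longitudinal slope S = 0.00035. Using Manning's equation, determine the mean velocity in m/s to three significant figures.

A = z·y² = 2.4×2.23² = 11.93 m²
P = 2y√(1+z²) = 2×2.23×√(1+2.4²) = 11.60 m
R = A/P = 11.93/11.60 = 1.029 m
Q = (1/n)·A·R^(2/3)·S^(1/2) = (1/0.032) × 11.93 × 1.029^(2/3) × 0.00035^(1/2) = 7.113 m³/s
V = Q/A = 7.113/11.93 = 0.5960 m/s

0.596 m/s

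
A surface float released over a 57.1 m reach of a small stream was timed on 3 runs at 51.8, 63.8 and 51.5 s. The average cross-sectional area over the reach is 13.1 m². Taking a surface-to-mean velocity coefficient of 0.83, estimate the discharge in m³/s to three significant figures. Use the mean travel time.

t̄ = (51.8 + 63.8 + 51.5) / 3 = 55.7 s
v_surface = L / t̄ = 57.1 / 55.7 = 1.025 m/s
v_mean = 0.83 × 1.025 = 0.8509 m/s
Q = A × v_mean = 13.1 × 0.8509 = 11.15 m³/s

11.1 m³/s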